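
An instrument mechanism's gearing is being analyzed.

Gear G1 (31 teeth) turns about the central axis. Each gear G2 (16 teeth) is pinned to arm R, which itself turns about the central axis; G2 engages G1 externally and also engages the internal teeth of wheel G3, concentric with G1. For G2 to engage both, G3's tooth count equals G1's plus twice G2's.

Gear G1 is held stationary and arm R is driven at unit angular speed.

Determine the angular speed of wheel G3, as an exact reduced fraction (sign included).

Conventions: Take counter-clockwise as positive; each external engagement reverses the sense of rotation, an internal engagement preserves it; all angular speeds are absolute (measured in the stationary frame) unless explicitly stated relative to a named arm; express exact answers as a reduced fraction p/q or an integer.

planetary set (31T centre, 16T on arm, 63T internal) — Willis relation
ring teeth: 31 + 2·16 = 63
31(ω_sun−ω_arm) = −63(ω_ring−ω_arm),  ω_sun = 0, ω_arm = 1
ω_ring = 1 − (31/63)(0−1) = 94/63
exact speed ratio = 94/63

94/63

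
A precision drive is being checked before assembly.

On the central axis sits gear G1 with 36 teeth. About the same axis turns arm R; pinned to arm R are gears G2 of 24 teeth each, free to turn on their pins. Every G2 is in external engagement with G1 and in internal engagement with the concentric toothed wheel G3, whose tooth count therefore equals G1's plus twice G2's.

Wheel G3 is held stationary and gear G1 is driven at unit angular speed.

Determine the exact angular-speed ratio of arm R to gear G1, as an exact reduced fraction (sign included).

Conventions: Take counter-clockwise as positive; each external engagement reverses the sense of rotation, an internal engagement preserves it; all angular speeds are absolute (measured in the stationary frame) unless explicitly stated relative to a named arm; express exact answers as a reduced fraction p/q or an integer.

topology: planetary set — G1 36T / G2 24T / G3 84T, arm = carrier (Willis)
ring teeth: 36 + 2·24 = 84
36(ω_sun−ω_arm) = −84(ω_ring−ω_arm),  ω_ring = 0, ω_sun = 1
36(1−ω_arm) = −84(0−ω_arm)  ⇒  120·ω_arm = 36  ⇒  ω_arm = 3/10
ω_out/ω_in = 3/10

3/10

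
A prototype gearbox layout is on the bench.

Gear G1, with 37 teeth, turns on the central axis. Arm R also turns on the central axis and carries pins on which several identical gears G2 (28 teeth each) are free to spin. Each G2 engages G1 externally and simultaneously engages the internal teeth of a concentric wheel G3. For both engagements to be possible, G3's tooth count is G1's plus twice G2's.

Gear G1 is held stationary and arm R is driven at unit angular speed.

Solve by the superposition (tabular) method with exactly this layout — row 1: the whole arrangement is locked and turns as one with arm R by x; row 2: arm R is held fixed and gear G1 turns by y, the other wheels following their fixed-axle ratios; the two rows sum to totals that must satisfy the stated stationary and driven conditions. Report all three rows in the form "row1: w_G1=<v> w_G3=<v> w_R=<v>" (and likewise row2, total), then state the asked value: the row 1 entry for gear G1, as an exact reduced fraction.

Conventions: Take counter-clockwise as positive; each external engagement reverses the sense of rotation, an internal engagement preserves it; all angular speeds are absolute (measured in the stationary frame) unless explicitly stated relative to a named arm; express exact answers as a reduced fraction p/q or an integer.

topology: planetary set — G1 37T / G2 28T / G3 93T, arm = carrier (Willis)
row 1: whole set turns with the arm by x
row 2 — arm fixed, fixed-axis ratios: sun y, ring −(37/93)·y, arm 0
boundary: total ω_sun = x + y = 0 and total ω_arm = x = 1  ⇒  y = -1, x = 1
row 2 ring = −(37/93)·(-1) = 37/93
totals (row 1 + row 2): sun 1 + (-1) = 0, ring 1 + 37/93 = 130/93, arm 1 + 0 = 1
asked cell (row1, sun) = 1

row1: w_G1=1 w_G3=1 w_R=1
row2: w_G1=-1 w_G3=37/93 w_R=0
total: w_G1=0 w_G3=130/93 w_R=1
asked value: 1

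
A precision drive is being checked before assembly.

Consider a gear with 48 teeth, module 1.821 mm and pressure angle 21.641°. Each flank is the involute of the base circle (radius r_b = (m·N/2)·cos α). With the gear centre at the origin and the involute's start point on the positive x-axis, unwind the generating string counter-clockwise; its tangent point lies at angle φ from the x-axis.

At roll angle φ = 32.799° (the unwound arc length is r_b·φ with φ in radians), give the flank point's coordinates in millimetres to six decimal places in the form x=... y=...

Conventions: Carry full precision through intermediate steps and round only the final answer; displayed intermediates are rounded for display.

x=46.744112 y=2.457934

recognized (one wheel, involute flank): single-mesh tooth geometry, m = 1.821, N = 48
pitch radius r_p = m·N/2 = 1.821·48/2 = 43.704000
base radius r_b = r_p·cos α = 43.704000·cos 21.641° = 40.623428
roll angle φ = 32.799° = 0.57245054 rad
x = r_b·(cos φ + φ·sin φ) = 46.744112
y = r_b·(sin φ − φ·cos φ) = 2.457934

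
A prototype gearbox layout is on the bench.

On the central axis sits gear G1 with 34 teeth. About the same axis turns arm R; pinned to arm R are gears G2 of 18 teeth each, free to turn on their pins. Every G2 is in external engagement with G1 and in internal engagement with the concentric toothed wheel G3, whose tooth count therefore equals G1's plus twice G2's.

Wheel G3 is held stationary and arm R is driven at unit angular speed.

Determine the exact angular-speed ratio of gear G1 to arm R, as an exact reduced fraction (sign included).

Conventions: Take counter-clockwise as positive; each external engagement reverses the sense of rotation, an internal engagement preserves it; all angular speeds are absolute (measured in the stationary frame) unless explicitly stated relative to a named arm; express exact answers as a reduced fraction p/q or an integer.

52/17

planetary set (34T centre, 18T on arm, 70T internal) — Willis relation
ring teeth: 34 + 2·18 = 70
34(ω_sun−ω_arm) = −70(ω_ring−ω_arm),  ω_ring = 0, ω_arm = 1
ω_sun = 1 − (70/34)(0−1) = 52/17
ω_out/ω_in = 52/17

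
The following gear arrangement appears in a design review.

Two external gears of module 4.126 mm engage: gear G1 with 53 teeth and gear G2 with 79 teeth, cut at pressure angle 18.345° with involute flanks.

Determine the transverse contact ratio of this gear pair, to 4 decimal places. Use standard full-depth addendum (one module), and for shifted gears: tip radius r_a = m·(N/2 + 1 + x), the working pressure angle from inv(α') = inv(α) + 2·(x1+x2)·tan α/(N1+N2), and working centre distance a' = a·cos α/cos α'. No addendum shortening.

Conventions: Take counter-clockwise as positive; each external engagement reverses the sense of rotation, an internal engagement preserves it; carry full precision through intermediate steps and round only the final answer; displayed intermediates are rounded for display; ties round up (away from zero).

single-mesh involute tooth geometry (53T engaging 79T at module 4.126)
base radii: r_b1 = 103.782236, r_b2 = 154.694277
tip radii: r_a1 = 113.465000, r_a2 = 167.103000
no profile shift: α' = α, a' = a
action lengths: √(r_a1²−r_b1²) = 45.864514, √(r_a2²−r_b2²) = 63.190928
base pitch p_b = π·m·cos α = 12.303453
CR = (45.864514 + 63.190928 − 272.316000·sin 18.34500°)/12.303453 = 1.897617
contact ratio ≈ 1.8976

1.8976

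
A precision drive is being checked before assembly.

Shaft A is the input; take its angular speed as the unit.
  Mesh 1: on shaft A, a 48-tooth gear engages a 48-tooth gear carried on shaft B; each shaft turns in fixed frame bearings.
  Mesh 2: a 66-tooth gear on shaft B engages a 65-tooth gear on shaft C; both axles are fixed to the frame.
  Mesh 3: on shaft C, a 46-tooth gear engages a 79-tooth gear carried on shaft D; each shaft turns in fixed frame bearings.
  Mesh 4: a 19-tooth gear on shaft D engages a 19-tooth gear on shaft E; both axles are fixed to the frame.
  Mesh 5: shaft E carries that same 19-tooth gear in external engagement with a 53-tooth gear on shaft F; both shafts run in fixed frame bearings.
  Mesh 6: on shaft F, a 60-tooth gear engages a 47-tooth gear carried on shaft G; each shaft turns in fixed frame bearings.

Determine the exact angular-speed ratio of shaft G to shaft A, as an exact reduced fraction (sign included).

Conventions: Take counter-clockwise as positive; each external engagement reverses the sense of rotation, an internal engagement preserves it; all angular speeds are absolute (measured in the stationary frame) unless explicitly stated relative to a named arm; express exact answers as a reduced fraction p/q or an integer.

692208/2558257

class = fixed-axis compound train [6 meshes; 6 ratios multiply, 6 sense flips]
mesh 1 [48T→48T]: running ratio 1, sense −
mesh 2 [66T→65T]: running ratio 66/65, sense +
mesh 3 [46T→79T]: running ratio 3036/5135, sense −
mesh 4 [19T→19T]: running ratio 3036/5135, sense +
mesh 5 [19T→53T]: running ratio 57684/272155, sense −
mesh 6 [60T→47T]: running ratio 692208/2558257, sense +
ω_out/ω_in = 692208/2558257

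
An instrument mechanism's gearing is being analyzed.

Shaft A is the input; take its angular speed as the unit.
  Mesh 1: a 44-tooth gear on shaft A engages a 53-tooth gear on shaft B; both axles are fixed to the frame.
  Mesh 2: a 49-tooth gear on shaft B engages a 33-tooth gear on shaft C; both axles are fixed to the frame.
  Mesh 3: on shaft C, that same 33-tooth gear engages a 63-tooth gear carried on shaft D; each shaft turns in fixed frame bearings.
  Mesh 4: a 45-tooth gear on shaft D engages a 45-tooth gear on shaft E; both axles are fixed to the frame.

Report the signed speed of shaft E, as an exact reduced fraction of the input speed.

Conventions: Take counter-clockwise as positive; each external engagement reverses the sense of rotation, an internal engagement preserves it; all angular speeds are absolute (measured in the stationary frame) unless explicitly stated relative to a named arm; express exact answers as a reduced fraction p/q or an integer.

308/477

4-mesh fixed-axis compound train (all bearings frame-fixed)
mesh 1 [44T→53T]: |ω|/ω_in = 1×44/53 = 44/53, sense flips to −
mesh 2 [49T→33T]: |ω|/ω_in = (44/53)×49/33 = 196/159, sense flips to +
mesh 3 [33T→63T]: |ω|/ω_in = (196/159)×33/63 = 308/477, sense flips to −
mesh 4 [45T→45T]: |ω|/ω_in = (308/477)×45/45 = 308/477, sense flips to +
signed output speed (× input speed) = 308/477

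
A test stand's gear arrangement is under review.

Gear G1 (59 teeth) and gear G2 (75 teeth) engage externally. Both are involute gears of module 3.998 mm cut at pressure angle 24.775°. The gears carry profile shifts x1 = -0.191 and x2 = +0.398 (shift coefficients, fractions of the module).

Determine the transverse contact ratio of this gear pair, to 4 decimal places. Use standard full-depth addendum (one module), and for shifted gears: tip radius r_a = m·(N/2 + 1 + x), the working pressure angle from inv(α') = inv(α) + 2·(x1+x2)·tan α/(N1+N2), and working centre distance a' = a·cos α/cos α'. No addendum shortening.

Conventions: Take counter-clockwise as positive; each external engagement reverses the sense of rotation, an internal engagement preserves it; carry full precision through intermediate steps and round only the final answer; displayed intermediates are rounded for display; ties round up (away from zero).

recognized (one external pair, fixed centres): single-mesh tooth geometry, m = 3.998, N1 = 59, N2 = 75
base radii: r_b1 = 107.085759, r_b2 = 136.125965
tip radii: r_a1 = 121.175382, r_a2 = 155.514204
inv(α') = inv(24.775°) + 2·(-0.191+0.398)·tan α/(59+75) = 0.03055610  ⇒  α' = 25.15197°
a' = a·cos α / cos α' = 267.8660·cos 24.775°/cos 25.15197° = 268.687715
action lengths: √(r_a1²−r_b1²) = 56.710787, √(r_a2²−r_b2²) = 75.195674
base pitch p_b = π·m·cos α = 11.404062
CR = (56.710787 + 75.195674 − 268.687715·sin 25.15197°)/11.404062 = 1.552835
contact ratio ≈ 1.5528

1.5528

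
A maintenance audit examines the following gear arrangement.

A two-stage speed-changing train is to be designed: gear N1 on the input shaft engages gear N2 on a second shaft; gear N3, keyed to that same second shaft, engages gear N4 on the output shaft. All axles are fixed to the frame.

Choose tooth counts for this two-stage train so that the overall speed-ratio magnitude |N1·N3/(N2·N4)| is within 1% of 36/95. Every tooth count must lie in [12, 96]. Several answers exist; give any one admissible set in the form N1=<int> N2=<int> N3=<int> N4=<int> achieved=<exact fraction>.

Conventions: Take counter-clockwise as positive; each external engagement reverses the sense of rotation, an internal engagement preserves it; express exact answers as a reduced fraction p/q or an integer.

2-stage fixed-axis compound train for ratio 36/95
target = 36/95 in lowest terms: an exact hit needs N1·N3 = k·36 and N2·N4 = k·95 for one integer k, every count in [12, 96]; additionally prefer no 1:1 stage (N1 ≠ N2, N3 ≠ N4)
k = 1…3: no 1:1-free in-range split of k·36 and k·95 into factor pairs; take k = 4
k = 4: N1·N3 = 144 = 12·12, N2·N4 = 380 = 19·20
achieved = 12·12/(19·20) = 36/95; |achieved − target| = 0 ≤ 9/2375 ✓

N1=12 N2=19 N3=12 N4=20 achieved=36/95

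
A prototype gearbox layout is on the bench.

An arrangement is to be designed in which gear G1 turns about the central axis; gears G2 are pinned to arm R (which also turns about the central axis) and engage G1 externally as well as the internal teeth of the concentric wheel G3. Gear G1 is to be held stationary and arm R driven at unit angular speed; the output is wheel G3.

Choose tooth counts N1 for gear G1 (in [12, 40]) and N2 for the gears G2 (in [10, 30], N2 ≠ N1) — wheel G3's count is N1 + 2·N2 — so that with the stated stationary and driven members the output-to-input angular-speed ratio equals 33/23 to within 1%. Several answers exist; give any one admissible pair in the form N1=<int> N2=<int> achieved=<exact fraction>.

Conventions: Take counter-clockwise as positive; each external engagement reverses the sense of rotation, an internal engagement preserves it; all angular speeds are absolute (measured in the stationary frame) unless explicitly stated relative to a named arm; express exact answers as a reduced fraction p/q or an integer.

topology: planetary set — design target 33/23, arm = carrier (Willis)
Willis with ω_sun = 0: ω_ring/ω_arm = (N1+N3)/N3; set equal to 33/23  ⇒  N3/N1 = 1/(33/23 − 1) = 23/10
N3 = N1 + 2·N2  ⇒  N2/N1 = (N3/N1 − 1)/2 = (23/10 − 1)/2 = 13/20
smallest multiple with N1 ≥ 12 and N2 ≥ 10: k = 1  ⇒  N1 = 1·20 = 20, N2 = 1·13 = 13 (N1 ≤ 40, N2 ≤ 30, N2 ≠ N1 ✓), N3 = 20 + 2·13 = 46
check: (N1+N3)/N3 with N1 = 20, N3 = 46 gives 33/23; |achieved − target| = 0 ≤ 33/2300 ✓

N1=20 N2=13 achieved=33/23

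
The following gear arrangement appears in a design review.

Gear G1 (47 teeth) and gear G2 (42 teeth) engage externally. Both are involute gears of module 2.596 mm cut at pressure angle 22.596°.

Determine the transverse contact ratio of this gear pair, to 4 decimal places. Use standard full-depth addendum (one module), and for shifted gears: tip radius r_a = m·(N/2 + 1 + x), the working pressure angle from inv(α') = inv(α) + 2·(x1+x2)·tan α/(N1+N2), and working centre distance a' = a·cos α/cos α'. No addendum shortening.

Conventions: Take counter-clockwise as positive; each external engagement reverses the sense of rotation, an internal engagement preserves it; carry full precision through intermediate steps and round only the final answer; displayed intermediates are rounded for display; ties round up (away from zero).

1.6137

topology: single-mesh involute geometry — m = 2.596, 47T/42T pair
base radii: r_b1 = 56.322999, r_b2 = 50.331191
tip radii: r_a1 = 63.602000, r_a2 = 57.112000
no profile shift: α' = α, a' = a
action lengths: √(r_a1²−r_b1²) = 29.545460, √(r_a2²−r_b2²) = 26.991699
base pitch p_b = π·m·cos α = 7.529529
CR = (29.545460 + 26.991699 − 115.522000·sin 22.59600°)/7.529529 = 1.613652
contact ratio ≈ 1.6137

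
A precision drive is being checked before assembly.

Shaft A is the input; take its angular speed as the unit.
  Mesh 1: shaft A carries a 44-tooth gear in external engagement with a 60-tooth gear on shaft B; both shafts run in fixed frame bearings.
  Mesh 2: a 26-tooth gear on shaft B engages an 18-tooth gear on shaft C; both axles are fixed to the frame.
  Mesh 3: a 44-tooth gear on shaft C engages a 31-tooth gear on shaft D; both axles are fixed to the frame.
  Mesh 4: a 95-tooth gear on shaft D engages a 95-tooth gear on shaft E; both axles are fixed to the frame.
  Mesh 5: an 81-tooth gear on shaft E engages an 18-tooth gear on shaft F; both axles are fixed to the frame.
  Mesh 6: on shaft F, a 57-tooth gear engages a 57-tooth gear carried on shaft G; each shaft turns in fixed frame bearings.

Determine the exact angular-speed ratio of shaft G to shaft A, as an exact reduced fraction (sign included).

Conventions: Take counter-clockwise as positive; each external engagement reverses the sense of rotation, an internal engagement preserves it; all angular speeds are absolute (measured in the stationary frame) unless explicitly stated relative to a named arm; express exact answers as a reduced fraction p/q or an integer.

class = fixed-axis compound train [6 meshes; 6 ratios multiply, 6 sense flips]
mesh 1 [44T→60T]: running ratio 11/15, sense −
mesh 2 [26T→18T]: running ratio 143/135, sense +
mesh 3 [44T→31T]: running ratio 6292/4185, sense −
mesh 4 [95T→95T]: running ratio 6292/4185, sense +
mesh 5 [81T→18T]: running ratio 3146/465, sense −
mesh 6 [57T→57T]: running ratio 3146/465, sense +
ω_out/ω_in = 3146/465

3146/465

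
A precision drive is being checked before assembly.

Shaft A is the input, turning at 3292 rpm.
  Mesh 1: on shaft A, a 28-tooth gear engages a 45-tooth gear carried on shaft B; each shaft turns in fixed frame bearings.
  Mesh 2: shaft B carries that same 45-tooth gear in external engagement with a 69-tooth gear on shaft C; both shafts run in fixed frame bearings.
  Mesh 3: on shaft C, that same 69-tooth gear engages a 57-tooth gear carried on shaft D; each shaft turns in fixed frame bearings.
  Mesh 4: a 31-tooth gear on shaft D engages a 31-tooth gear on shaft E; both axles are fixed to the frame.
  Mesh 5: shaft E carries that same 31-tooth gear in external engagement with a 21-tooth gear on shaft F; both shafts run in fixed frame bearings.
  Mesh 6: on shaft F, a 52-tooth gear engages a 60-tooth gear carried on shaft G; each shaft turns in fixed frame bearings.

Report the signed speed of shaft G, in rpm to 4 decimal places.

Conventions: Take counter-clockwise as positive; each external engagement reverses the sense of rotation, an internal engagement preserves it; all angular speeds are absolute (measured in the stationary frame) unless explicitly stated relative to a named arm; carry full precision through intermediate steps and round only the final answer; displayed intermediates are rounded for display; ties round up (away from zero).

6-mesh fixed-axis compound train (all bearings frame-fixed)
mesh 1 [28T→45T]: ω = 3292.0000×28/45 = 2048.3556 rpm, sense flips to −
mesh 2 [45T→69T]: ω = 2048.3556×45/69 = 1335.8841 rpm, sense flips to +
mesh 3 [69T→57T]: ω = 1335.8841×69/57 = 1617.1228 rpm, sense flips to −
mesh 4 [31T→31T]: ω = 1617.1228×31/31 = 1617.1228 rpm, sense flips to +
mesh 5 [31T→21T]: ω = 1617.1228×31/21 = 2387.1813 rpm, sense flips to −
mesh 6 [52T→60T]: ω = 2387.1813×52/60 = 2068.8904 rpm, sense flips to +
signed output speed = +2068.8904 rpm

+2068.8904 rpm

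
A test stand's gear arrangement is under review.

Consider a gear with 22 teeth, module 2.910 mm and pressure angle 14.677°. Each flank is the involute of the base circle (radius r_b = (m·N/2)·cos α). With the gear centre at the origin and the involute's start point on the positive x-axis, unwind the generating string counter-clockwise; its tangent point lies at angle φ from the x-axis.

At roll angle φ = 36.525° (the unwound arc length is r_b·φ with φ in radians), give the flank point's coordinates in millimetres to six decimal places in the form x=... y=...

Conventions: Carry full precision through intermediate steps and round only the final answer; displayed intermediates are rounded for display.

single-mesh involute tooth geometry (22T wheel at module 2.910)
pitch radius r_p = m·N/2 = 2.910·22/2 = 32.010000
base radius r_b = r_p·cos α = 32.010000·cos 14.677° = 30.965499
roll angle φ = 36.525° = 0.63748151 rad
x = r_b·(cos φ + φ·sin φ) = 36.632474
y = r_b·(sin φ − φ·cos φ) = 2.566888

x=36.632474 y=2.566888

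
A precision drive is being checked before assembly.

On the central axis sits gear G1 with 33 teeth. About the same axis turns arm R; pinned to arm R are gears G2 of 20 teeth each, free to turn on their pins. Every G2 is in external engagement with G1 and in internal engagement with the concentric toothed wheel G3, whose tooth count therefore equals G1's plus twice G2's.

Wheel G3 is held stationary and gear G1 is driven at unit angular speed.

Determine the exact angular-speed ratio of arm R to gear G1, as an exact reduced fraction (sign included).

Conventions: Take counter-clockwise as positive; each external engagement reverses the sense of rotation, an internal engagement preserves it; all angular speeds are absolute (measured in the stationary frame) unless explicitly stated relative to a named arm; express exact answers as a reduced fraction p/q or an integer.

33/106

planetary set (33T centre, 20T on arm, 73T internal) — Willis relation
ring teeth: 33 + 2·20 = 73
33(ω_sun−ω_arm) = −73(ω_ring−ω_arm),  ω_ring = 0, ω_sun = 1
33(1−ω_arm) = −73(0−ω_arm)  ⇒  106·ω_arm = 33  ⇒  ω_arm = 33/106
ω_out/ω_in = 33/106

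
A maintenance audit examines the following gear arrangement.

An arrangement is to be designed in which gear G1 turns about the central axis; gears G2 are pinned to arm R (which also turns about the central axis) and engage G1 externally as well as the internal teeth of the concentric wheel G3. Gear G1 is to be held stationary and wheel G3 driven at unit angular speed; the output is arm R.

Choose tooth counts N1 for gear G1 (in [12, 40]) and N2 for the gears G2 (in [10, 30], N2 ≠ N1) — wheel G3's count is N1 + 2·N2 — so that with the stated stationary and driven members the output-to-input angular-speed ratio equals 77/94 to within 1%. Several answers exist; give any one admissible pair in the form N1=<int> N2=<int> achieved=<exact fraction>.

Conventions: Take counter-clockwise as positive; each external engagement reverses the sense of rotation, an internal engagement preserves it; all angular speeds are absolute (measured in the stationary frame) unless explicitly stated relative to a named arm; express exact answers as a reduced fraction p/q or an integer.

N1=17 N2=30 achieved=77/94

planetary set to be sized for 77/94 (Willis relation)
Willis with ω_sun = 0: ω_arm/ω_ring = N3/(N1+N3); set equal to 77/94  ⇒  N3/N1 = (77/94)/(1 − 77/94) = 77/17
N3 = N1 + 2·N2  ⇒  N2/N1 = (N3/N1 − 1)/2 = (77/17 − 1)/2 = 30/17
smallest multiple with N1 ≥ 12 and N2 ≥ 10: k = 1  ⇒  N1 = 1·17 = 17, N2 = 1·30 = 30 (N1 ≤ 40, N2 ≤ 30, N2 ≠ N1 ✓), N3 = 17 + 2·30 = 77
check: N3/(N1+N3) with N1 = 17, N3 = 77 gives 77/94; |achieved − target| = 0 ≤ 77/9400 ✓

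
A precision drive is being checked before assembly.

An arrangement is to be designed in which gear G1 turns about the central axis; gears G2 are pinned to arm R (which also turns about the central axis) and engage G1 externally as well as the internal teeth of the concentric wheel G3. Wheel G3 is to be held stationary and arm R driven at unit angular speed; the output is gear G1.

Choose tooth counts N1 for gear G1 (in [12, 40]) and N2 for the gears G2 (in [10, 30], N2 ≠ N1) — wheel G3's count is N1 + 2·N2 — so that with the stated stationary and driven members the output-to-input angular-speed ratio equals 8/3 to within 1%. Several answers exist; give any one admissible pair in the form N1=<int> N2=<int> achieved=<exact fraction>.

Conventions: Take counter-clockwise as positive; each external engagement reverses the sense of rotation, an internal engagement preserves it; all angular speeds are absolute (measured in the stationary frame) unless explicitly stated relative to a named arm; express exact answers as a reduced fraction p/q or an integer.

N1=30 N2=10 achieved=8/3

design class (target 8/3): planetary set
Willis with ω_ring = 0: ω_sun/ω_arm = (N1+N3)/N1; set equal to 8/3  ⇒  N3/N1 = 8/3 − 1 = 5/3
N3 = N1 + 2·N2  ⇒  N2/N1 = (N3/N1 − 1)/2 = (5/3 − 1)/2 = 1/3
smallest multiple with N1 ≥ 12 and N2 ≥ 10: k = 10  ⇒  N1 = 10·3 = 30, N2 = 10·1 = 10 (N1 ≤ 40, N2 ≤ 30, N2 ≠ N1 ✓), N3 = 30 + 2·10 = 50
check: (N1+N3)/N1 with N1 = 30, N3 = 50 gives 8/3; |achieved − target| = 0 ≤ 2/75 ✓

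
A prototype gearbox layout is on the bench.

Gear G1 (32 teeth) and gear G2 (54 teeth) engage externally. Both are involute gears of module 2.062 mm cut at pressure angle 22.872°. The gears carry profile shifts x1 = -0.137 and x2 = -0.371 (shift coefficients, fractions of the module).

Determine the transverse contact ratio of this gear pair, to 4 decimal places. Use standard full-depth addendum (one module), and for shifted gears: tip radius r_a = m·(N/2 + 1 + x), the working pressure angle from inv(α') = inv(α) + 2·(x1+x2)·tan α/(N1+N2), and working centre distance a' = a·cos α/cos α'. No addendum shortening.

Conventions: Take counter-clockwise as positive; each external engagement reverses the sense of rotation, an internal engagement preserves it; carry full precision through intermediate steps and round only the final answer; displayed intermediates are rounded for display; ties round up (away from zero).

single-mesh involute tooth geometry (32T engaging 54T at module 2.062)
base radii: r_b1 = 30.398019, r_b2 = 51.296657
tip radii: r_a1 = 34.771506, r_a2 = 56.970998
inv(α') = inv(22.872°) + 2·(-0.137-0.371)·tan α/(32+54) = 0.01766545  ⇒  α' = 21.12384°
a' = a·cos α / cos α' = 88.6660·cos 22.872°/cos 21.12384° = 87.579714
action lengths: √(r_a1²−r_b1²) = 16.882478, √(r_a2²−r_b2²) = 24.786036
base pitch p_b = π·m·cos α = 5.968637
CR = (16.882478 + 24.786036 − 87.579714·sin 21.12384°)/5.968637 = 1.693200
contact ratio ≈ 1.6932

1.6932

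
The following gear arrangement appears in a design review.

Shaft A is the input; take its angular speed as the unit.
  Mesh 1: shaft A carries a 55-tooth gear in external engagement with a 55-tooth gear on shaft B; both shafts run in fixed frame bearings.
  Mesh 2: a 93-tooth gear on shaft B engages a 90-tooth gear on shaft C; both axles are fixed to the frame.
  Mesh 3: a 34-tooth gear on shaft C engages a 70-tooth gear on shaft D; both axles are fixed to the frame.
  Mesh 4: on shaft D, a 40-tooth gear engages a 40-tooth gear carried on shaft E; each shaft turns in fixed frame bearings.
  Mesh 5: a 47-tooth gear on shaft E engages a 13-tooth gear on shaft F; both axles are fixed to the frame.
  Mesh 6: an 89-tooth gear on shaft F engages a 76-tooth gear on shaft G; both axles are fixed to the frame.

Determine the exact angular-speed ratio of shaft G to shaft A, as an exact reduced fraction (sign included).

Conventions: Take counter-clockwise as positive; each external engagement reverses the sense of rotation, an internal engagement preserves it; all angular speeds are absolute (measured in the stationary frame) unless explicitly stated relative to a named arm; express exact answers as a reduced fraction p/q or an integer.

2204441/1037400

class = fixed-axis compound train [6 meshes; 6 ratios multiply, 6 sense flips]
mesh 1 [55T→55T]: running ratio 1, sense −
mesh 2 [93T→90T]: running ratio 31/30, sense +
mesh 3 [34T→70T]: running ratio 527/1050, sense −
mesh 4 [40T→40T]: running ratio 527/1050, sense +
mesh 5 [47T→13T]: running ratio 24769/13650, sense −
mesh 6 [89T→76T]: running ratio 2204441/1037400, sense +
ω_out/ω_in = 2204441/1037400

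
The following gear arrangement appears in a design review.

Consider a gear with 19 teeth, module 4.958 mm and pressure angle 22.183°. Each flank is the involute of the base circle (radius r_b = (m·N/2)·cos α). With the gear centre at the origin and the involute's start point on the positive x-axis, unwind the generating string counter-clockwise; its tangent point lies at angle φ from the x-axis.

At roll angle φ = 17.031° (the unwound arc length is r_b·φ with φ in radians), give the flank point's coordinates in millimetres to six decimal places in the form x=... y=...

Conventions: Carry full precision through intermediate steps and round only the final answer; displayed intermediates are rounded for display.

x=45.499162 y=0.378462

recognized (one wheel, involute flank): single-mesh tooth geometry, m = 4.958, N = 19
pitch radius r_p = m·N/2 = 4.958·19/2 = 47.101000
base radius r_b = r_p·cos α = 47.101000·cos 22.183° = 43.614709
roll angle φ = 17.031° = 0.29724702 rad
x = r_b·(cos φ + φ·sin φ) = 45.499162
y = r_b·(sin φ − φ·cos φ) = 0.378462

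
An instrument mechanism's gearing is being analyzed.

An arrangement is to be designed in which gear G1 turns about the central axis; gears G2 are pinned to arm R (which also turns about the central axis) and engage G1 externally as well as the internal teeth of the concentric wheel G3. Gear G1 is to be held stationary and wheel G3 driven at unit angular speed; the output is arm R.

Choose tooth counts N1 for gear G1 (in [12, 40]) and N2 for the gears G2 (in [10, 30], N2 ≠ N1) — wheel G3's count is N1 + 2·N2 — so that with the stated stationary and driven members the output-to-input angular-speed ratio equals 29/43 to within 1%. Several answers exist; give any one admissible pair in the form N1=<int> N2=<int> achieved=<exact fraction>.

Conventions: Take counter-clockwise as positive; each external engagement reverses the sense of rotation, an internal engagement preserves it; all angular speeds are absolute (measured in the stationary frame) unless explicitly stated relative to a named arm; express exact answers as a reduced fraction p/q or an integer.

topology: planetary set — design target 29/43, arm = carrier (Willis)
Willis with ω_sun = 0: ω_arm/ω_ring = N3/(N1+N3); set equal to 29/43  ⇒  N3/N1 = (29/43)/(1 − 29/43) = 29/14
N3 = N1 + 2·N2  ⇒  N2/N1 = (N3/N1 − 1)/2 = (29/14 − 1)/2 = 15/28
smallest multiple with N1 ≥ 12 and N2 ≥ 10: k = 1  ⇒  N1 = 1·28 = 28, N2 = 1·15 = 15 (N1 ≤ 40, N2 ≤ 30, N2 ≠ N1 ✓), N3 = 28 + 2·15 = 58
check: N3/(N1+N3) with N1 = 28, N3 = 58 gives 29/43; |achieved − target| = 0 ≤ 29/4300 ✓

N1=28 N2=15 achieved=29/43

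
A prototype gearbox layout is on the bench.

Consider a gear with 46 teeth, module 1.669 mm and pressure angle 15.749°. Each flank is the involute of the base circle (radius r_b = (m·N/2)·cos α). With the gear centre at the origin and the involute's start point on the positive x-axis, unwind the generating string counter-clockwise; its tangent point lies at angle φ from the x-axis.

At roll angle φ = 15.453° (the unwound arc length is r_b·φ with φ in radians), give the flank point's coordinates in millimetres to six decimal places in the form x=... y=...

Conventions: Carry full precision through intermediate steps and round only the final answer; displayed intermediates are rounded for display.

x=38.265359 y=0.239858

topology: single-mesh involute geometry — m = 1.669, N = 46
pitch radius r_p = m·N/2 = 1.669·46/2 = 38.387000
base radius r_b = r_p·cos α = 38.387000·cos 15.749° = 36.945951
roll angle φ = 15.453° = 0.26970573 rad
x = r_b·(cos φ + φ·sin φ) = 38.265359
y = r_b·(sin φ − φ·cos φ) = 0.239858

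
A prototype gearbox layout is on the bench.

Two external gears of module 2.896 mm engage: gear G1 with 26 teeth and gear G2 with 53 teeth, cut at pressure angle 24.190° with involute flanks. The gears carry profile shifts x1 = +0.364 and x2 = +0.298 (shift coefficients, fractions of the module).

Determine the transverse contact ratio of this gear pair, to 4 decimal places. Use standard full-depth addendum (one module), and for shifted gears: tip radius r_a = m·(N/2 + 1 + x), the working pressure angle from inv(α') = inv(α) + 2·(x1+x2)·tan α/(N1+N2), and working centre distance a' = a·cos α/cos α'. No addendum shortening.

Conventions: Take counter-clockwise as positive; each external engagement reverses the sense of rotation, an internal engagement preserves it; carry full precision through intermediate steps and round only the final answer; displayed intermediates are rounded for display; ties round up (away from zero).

class = single-mesh tooth geometry [involute pair 26T × 53T, m = 2.896]
base radii: r_b1 = 34.342191, r_b2 = 70.005236
tip radii: r_a1 = 41.598144, r_a2 = 80.503008
inv(α') = inv(24.190°) + 2·(+0.364+0.298)·tan α/(26+53) = 0.03454141  ⇒  α' = 26.14227°
a' = a·cos α / cos α' = 114.3920·cos 24.190°/cos 26.14227° = 116.238283
action lengths: √(r_a1²−r_b1²) = 23.473804, √(r_a2²−r_b2²) = 39.749230
base pitch p_b = π·m·cos α = 8.299167
CR = (23.473804 + 39.749230 − 116.238283·sin 26.14227°)/8.299167 = 1.446924
contact ratio ≈ 1.4469

1.4469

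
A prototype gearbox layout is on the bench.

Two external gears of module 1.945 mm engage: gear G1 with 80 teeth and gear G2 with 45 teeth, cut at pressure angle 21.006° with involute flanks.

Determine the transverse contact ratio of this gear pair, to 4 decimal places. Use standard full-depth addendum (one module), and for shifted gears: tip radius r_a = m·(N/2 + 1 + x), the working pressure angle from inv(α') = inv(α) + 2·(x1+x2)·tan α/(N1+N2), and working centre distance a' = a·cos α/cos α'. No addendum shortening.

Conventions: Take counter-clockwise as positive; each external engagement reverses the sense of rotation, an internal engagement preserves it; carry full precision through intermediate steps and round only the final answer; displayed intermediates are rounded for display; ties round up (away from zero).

1.7264

recognized (one external pair, fixed centres): single-mesh tooth geometry, m = 1.945, N1 = 80, N2 = 45
base radii: r_b1 = 72.629637, r_b2 = 40.854171
tip radii: r_a1 = 79.745000, r_a2 = 45.707500
no profile shift: α' = α, a' = a
action lengths: √(r_a1²−r_b1²) = 32.927205, √(r_a2²−r_b2²) = 20.496641
base pitch p_b = π·m·cos α = 5.704318
CR = (32.927205 + 20.496641 − 121.562500·sin 21.00600°)/5.704318 = 1.726386
contact ratio ≈ 1.7264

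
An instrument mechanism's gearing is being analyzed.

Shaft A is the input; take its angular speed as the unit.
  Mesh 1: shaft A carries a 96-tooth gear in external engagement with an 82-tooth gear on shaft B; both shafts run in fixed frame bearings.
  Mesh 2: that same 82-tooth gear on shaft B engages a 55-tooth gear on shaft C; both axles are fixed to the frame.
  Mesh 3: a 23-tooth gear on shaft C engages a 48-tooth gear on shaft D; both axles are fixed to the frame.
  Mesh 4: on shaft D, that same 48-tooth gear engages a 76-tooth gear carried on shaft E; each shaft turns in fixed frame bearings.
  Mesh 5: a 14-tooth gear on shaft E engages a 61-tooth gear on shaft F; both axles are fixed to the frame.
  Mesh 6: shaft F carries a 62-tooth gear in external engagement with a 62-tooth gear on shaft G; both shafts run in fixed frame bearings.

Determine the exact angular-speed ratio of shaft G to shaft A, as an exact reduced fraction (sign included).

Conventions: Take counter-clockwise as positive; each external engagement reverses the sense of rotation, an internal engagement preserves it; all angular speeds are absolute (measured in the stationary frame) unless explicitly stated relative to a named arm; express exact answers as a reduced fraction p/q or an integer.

7728/63745

class = fixed-axis compound train [6 meshes; 6 ratios multiply, 6 sense flips]
mesh 1 [96T→82T]: running ratio 48/41, sense −
mesh 2 [82T→55T]: running ratio 96/55, sense +
mesh 3 [23T→48T]: running ratio 46/55, sense −
mesh 4 [48T→76T]: running ratio 552/1045, sense +
mesh 5 [14T→61T]: running ratio 7728/63745, sense −
mesh 6 [62T→62T]: running ratio 7728/63745, sense +
ω_out/ω_in = 7728/63745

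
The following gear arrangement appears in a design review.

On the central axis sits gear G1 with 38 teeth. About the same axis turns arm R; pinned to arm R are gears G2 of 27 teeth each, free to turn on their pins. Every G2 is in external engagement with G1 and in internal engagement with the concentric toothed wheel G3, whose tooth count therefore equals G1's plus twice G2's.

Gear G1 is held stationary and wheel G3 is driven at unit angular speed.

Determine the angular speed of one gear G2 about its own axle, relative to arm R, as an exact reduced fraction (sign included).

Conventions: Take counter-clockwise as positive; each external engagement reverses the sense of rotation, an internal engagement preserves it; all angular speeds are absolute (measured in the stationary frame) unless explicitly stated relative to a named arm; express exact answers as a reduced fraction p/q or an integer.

1748/1755

class = planetary set [G3 = 38+2·27 = 92; Willis about the carrier]
ring teeth: 38 + 2·27 = 92
38(ω_sun−ω_arm) = −92(ω_ring−ω_arm),  ω_sun = 0, ω_ring = 1
38(0−ω_arm) = −92(1−ω_arm)  ⇒  130·ω_arm = 92  ⇒  ω_arm = 46/65
sun–planet mesh: 38·(0−46/65) = −27·(ω_p−ω_arm)  ⇒  ω_p−ω_arm = 1748/1755
exact speed ratio = 1748/1755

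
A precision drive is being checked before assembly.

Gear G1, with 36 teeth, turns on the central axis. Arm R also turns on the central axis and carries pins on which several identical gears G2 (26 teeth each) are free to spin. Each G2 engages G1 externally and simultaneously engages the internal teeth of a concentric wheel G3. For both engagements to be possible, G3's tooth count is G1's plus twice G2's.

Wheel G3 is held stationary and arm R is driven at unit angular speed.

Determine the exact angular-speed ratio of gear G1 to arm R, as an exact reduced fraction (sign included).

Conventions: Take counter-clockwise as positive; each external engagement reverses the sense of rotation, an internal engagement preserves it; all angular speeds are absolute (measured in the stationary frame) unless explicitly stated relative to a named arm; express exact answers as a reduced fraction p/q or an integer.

topology: planetary set — G1 36T / G2 26T / G3 88T, arm = carrier (Willis)
ring teeth: 36 + 2·26 = 88
36(ω_sun−ω_arm) = −88(ω_ring−ω_arm),  ω_ring = 0, ω_arm = 1
ω_sun = 1 − (88/36)(0−1) = 31/9
ω_out/ω_in = 31/9

31/9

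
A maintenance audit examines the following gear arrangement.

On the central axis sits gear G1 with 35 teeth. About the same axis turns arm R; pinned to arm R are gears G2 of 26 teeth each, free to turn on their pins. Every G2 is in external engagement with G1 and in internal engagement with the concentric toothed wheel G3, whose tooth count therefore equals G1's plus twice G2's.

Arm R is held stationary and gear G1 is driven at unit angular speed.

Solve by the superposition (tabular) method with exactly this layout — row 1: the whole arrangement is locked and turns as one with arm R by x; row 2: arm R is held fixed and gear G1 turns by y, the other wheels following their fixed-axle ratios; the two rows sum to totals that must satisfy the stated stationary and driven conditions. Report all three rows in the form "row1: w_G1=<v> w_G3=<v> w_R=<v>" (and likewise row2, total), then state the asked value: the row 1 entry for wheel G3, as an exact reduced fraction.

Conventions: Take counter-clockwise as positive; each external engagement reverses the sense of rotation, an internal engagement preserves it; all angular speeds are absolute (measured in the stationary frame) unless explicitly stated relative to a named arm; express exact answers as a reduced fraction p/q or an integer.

class = planetary set [G3 = 35+2·26 = 87; Willis about the carrier]
row 1 — lock + rotate with arm: ω_sun = ω_ring = ω_arm = x
row 2: sun turns y, ring = −(35/87)·y, arm 0
boundary: total ω_arm = x = 0 and total ω_sun = x + y = 1  ⇒  y = 1, x = 0
row 2 ring = −(35/87)·1 = -35/87
totals (row 1 + row 2): sun 0 + 1 = 1, ring 0 + (-35/87) = -35/87, arm 0 + 0 = 0
asked cell (row1, ring) = 0

row1: w_G1=0 w_G3=0 w_R=0
row2: w_G1=1 w_G3=-35/87 w_R=0
total: w_G1=1 w_G3=-35/87 w_R=0
asked value: 0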